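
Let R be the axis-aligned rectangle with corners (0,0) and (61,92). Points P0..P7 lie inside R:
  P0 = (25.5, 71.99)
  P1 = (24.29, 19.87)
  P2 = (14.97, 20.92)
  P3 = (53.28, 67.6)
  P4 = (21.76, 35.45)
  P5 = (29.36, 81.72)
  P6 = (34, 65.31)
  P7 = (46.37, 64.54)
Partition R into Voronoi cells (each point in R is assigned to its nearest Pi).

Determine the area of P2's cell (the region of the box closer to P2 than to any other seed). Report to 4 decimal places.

Area of P2's cell: 611.0453

1. box [0,61]×[0,92]: [(0, 0) (61, 0) (61, 92) (0, 92)]
2. ⊥bis P2·P0 via (20.235,46.455): [(0, 50.6272) (0, 0) (61, 0) (61, 38.0498)]  |A|=2704.6476
3. ⊥bis P2·P1 via (19.63,20.395): [(22.513, 45.9853) (0, 50.6272) (0, 0) (17.3323, 0)]  |A|=968.4009
4. ⊥bis P2·P3 via (34.125,44.26): [(22.513, 45.9853) (0, 50.6272) (0, 0) (17.3323, 0)]  |A|=968.4009
5. ⊥bis P2·P4 via (18.365,28.185): [(20.4005, 27.2338) (0, 36.7671) (0, 0) (17.3323, 0)]  |A|=611.0453
6. ⊥bis P2·P5 via (22.165,51.32): [(20.4005, 27.2338) (0, 36.7671) (0, 0) (17.3323, 0)]  |A|=611.0453
7. ⊥bis P2·P6 via (24.485,43.115): [(20.4005, 27.2338) (0, 36.7671) (0, 0) (17.3323, 0)]  |A|=611.0453
8. ⊥bis P2·P7 via (30.67,42.73): [(20.4005, 27.2338) (0, 36.7671) (0, 0) (17.3323, 0)]  |A|=611.0453
9. canonical 4-gon: [(20.4005, 27.2338) (0, 36.7671) (0, 0) (17.3323, 0)]
10. shoelace: 611.0453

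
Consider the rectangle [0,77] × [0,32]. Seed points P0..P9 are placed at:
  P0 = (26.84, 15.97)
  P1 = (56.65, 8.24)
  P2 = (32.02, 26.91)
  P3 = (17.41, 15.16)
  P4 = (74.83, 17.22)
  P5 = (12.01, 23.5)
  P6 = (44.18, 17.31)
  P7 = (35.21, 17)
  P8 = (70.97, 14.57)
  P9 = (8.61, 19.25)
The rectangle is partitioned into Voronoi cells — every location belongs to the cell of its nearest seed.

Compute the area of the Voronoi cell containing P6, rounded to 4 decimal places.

1. box [0,77]×[0,32]: [(0, 0) (77, 0) (77, 32) (0, 32)]
2. ⊥bis P6·P0 via (35.51,16.64): [(36.7959, 0) (77, 0) (77, 32) (34.323, 32)]  |A|=1326.0973
3. ⊥bis P6·P1 via (50.415,12.775): [(36.7959, 0) (41.1232, 0) (64.3982, 32) (34.323, 32)]  |A|=550.4394
4. ⊥bis P6·P2 via (38.1,22.11): [(35.3559, 18.6341) (36.7959, 0) (41.1232, 0) (64.3982, 32) (45.9079, 32)]  |A|=473.0184
5. ⊥bis P6·P3 via (30.795,16.235): [(35.3559, 18.6341) (36.7959, 0) (41.1232, 0) (64.3982, 32) (45.9079, 32)]  |A|=473.0184
6. ⊥bis P6·P4 via (59.505,17.265): [(35.3559, 18.6341) (36.7959, 0) (41.1232, 0) (59.5286, 25.305) (59.5483, 32) (45.9079, 32)]  |A|=456.7831
7. ⊥bis P6·P5 via (28.095,20.405): [(35.3559, 18.6341) (36.7959, 0) (41.1232, 0) (59.5286, 25.305) (59.5483, 32) (45.9079, 32)]  |A|=456.7831
8. ⊥bis P6·P7 via (39.695,17.155): [(39.464, 23.8378) (40.2879, 0) (41.1232, 0) (59.5286, 25.305) (59.5483, 32) (45.9079, 32)]  |A|=373.1402
9. ⊥bis P6·P8 via (57.575,15.94): [(39.464, 23.8378) (40.2879, 0) (41.1232, 0) (58.3699, 23.7119) (59.2176, 32) (45.9079, 32)]  |A|=367.9065
10. ⊥bis P6·P9 via (26.395,18.28): [(39.464, 23.8378) (40.2879, 0) (41.1232, 0) (58.3699, 23.7119) (59.2176, 32) (45.9079, 32)]  |A|=367.9065
11. canonical 6-gon: [(39.464, 23.8378) (40.2879, 0) (41.1232, 0) (58.3699, 23.7119) (59.2176, 32) (45.9079, 32)]
12. shoelace: 367.9065

Area of P6's cell: 367.9065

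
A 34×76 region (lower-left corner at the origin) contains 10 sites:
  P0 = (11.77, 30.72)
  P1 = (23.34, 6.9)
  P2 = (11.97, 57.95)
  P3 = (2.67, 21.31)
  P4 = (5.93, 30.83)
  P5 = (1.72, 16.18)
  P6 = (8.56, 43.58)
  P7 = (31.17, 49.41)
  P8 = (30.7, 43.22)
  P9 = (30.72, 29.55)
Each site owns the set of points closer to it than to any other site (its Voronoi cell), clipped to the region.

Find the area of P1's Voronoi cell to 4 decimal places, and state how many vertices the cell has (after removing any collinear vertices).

1. box [0,34]×[0,76]: [(0, 0) (34, 0) (34, 76) (0, 76)]
2. ⊥bis P1·P0 via (17.555,18.81): [(0, 10.2831) (0, 0) (34, 0) (34, 26.7978)]  |A|=630.3743
3. ⊥bis P1·P2 via (17.655,32.425): [(0, 10.2831) (0, 0) (34, 0) (34, 26.7978)]  |A|=630.3743
4. ⊥bis P1·P3 via (13.005,14.105): [(15.6349, 17.8773) (3.1718, 0) (34, 0) (34, 26.7978)]  |A|=521.6357
5. ⊥bis P1·P4 via (14.635,18.865): [(15.6349, 17.8773) (3.1718, 0) (34, 0) (34, 26.7978)]  |A|=521.6357
6. ⊥bis P1·P5 via (12.53,11.54): [(15.6349, 17.8773) (14.6339, 16.4415) (7.5767, 0) (34, 0) (34, 26.7978)]  |A|=485.4241
7. ⊥bis P1·P6 via (15.95,25.24): [(15.6349, 17.8773) (14.6339, 16.4415) (7.5767, 0) (34, 0) (34, 26.7978)]  |A|=485.4241
8. ⊥bis P1·P7 via (27.255,28.155): [(15.6349, 17.8773) (14.6339, 16.4415) (7.5767, 0) (34, 0) (34, 26.7978)]  |A|=485.4241
9. ⊥bis P1·P8 via (27.02,25.06): [(29.4207, 24.5735) (15.6349, 17.8773) (14.6339, 16.4415) (7.5767, 0) (34, 0) (34, 23.6456)]  |A|=478.2067
10. ⊥bis P1·P9 via (27.03,18.225): [(20.6382, 20.3076) (15.6349, 17.8773) (14.6339, 16.4415) (7.5767, 0) (34, 0) (34, 15.954)]  |A|=412.9781
11. canonical 6-gon: [(20.6382, 20.3076) (15.6349, 17.8773) (14.6339, 16.4415) (7.5767, 0) (34, 0) (34, 15.954)]
12. shoelace: 412.9781

Area of P1's cell: 412.9781 (6 vertices)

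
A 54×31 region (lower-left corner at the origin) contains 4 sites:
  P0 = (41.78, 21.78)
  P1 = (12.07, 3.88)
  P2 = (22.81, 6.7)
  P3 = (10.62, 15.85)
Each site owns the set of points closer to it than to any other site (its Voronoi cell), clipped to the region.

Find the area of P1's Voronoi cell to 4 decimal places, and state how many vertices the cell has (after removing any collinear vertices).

1. box [0,54]×[0,31]: [(0, 0) (54, 0) (54, 31) (0, 31)]
2. ⊥bis P1·P0 via (26.925,12.83): [(0, 0) (34.655, 0) (15.9777, 31) (0, 31)]  |A|=784.8068
3. ⊥bis P1·P2 via (17.44,5.29): [(0, 0) (18.829, 0) (10.6893, 31) (0, 31)]  |A|=457.534
4. ⊥bis P1·P3 via (11.345,9.865): [(0, 8.4907) (0, 0) (18.829, 0) (16.0879, 10.4395)]  |A|=166.5818
5. canonical 4-gon: [(0, 8.4907) (0, 0) (18.829, 0) (16.0879, 10.4395)]
6. shoelace: 166.5818

Area of P1's cell: 166.5818 (4 vertices)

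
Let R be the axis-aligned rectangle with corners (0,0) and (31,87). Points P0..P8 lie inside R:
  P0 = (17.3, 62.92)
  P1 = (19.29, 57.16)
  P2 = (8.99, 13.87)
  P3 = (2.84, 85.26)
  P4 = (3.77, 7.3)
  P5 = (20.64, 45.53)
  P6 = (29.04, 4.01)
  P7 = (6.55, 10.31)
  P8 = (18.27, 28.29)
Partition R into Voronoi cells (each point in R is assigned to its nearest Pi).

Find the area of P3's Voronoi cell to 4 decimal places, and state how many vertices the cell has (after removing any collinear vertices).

Area of P3's cell: 291.5689 (3 vertices)

1. box [0,31]×[0,87]: [(0, 0) (31, 0) (31, 87) (0, 87)]
2. ⊥bis P3·P0 via (10.07,74.09): [(0, 67.572) (30.0153, 87) (0, 87)]  |A|=291.5689
3. ⊥bis P3·P1 via (11.065,71.21): [(0, 67.572) (30.0153, 87) (0, 87)]  |A|=291.5689
4. ⊥bis P3·P2 via (5.915,49.565): [(0, 67.572) (30.0153, 87) (0, 87)]  |A|=291.5689
5. ⊥bis P3·P4 via (3.305,46.28): [(0, 67.572) (30.0153, 87) (0, 87)]  |A|=291.5689
6. ⊥bis P3·P5 via (11.74,65.395): [(0, 67.572) (30.0153, 87) (0, 87)]  |A|=291.5689
7. ⊥bis P3·P6 via (15.94,44.635): [(0, 67.572) (30.0153, 87) (0, 87)]  |A|=291.5689
8. ⊥bis P3·P7 via (4.695,47.785): [(0, 67.572) (30.0153, 87) (0, 87)]  |A|=291.5689
9. ⊥bis P3·P8 via (10.555,56.775): [(0, 67.572) (30.0153, 87) (0, 87)]  |A|=291.5689
10. canonical 3-gon: [(0, 67.572) (30.0153, 87) (0, 87)]
11. shoelace: 291.5689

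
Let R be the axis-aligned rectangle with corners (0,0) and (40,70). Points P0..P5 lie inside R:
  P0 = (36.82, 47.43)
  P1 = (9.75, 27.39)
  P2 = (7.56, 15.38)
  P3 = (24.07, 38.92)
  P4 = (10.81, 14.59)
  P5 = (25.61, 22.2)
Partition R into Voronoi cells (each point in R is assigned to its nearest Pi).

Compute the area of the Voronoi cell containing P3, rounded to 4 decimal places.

1. box [0,40]×[0,70]: [(0, 0) (40, 0) (40, 70) (0, 70)]
2. ⊥bis P3·P0 via (30.445,43.175): [(0, 0) (40, 0) (40, 28.8593) (12.5406, 70) (0, 70)]  |A|=2235.1517
3. ⊥bis P3·P1 via (16.91,33.155): [(0, 54.1568) (40, 4.4777) (40, 28.8593) (12.5406, 70) (0, 70)]  |A|=1062.4601
4. ⊥bis P3·P2 via (15.815,27.15): [(0, 54.1568) (29.4382, 17.5952) (40, 10.1876) (40, 28.8593) (12.5406, 70) (0, 70)]  |A|=1032.3069
5. ⊥bis P3·P4 via (17.44,26.755): [(0, 54.1568) (25.6781, 22.2652) (40, 14.4597) (40, 28.8593) (12.5406, 70) (0, 70)]  |A|=990.9803
6. ⊥bis P3·P5 via (24.84,30.56): [(0, 54.1568) (19.4026, 30.0592) (38.0526, 31.777) (12.5406, 70) (0, 70)]  |A|=782.4826
7. canonical 5-gon: [(0, 54.1568) (19.4026, 30.0592) (38.0526, 31.777) (12.5406, 70) (0, 70)]
8. shoelace: 782.4826

Area of P3's cell: 782.4826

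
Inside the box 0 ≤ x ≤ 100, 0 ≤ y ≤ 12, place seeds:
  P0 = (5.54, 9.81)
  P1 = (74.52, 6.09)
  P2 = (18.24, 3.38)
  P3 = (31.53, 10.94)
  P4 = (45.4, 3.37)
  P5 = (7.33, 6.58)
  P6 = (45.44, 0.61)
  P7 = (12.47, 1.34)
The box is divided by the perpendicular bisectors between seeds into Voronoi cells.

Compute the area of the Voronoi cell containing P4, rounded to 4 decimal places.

1. box [0,100]×[0,12]: [(0, 0) (100, 0) (100, 12) (0, 12)]
2. ⊥bis P4·P0 via (25.47,6.59): [(24.4053, 0) (100, 0) (100, 12) (26.3441, 12)]  |A|=895.5039
3. ⊥bis P4·P1 via (59.96,4.73): [(24.4053, 0) (60.4018, 0) (59.2809, 12) (26.3441, 12)]  |A|=413.6004
4. ⊥bis P4·P2 via (31.82,3.375): [(31.8188, 0) (60.4018, 0) (59.2809, 12) (31.8232, 12)]  |A|=336.2449
5. ⊥bis P4·P3 via (38.465,7.155): [(34.5599, 0) (60.4018, 0) (59.2809, 12) (41.1093, 12)]  |A|=264.081
6. ⊥bis P4·P5 via (26.365,4.975): [(34.5599, 0) (60.4018, 0) (59.2809, 12) (41.1093, 12)]  |A|=264.081
7. ⊥bis P4·P6 via (45.42,1.99): [(35.5681, 1.8472) (60.1959, 2.2041) (59.2809, 12) (41.1093, 12)]  |A|=213.0348
8. ⊥bis P4·P7 via (28.935,2.355): [(35.5681, 1.8472) (60.1959, 2.2041) (59.2809, 12) (41.1093, 12)]  |A|=213.0348
9. canonical 4-gon: [(35.5681, 1.8472) (60.1959, 2.2041) (59.2809, 12) (41.1093, 12)]
10. shoelace: 213.0348

Area of P4's cell: 213.0348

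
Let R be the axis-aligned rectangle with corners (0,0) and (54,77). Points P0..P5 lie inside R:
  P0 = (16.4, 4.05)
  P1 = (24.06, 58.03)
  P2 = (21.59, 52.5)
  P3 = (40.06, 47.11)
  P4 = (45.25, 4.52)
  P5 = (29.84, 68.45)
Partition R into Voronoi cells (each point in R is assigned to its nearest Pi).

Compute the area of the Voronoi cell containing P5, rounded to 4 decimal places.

1. box [0,54]×[0,77]: [(0, 0) (54, 0) (54, 77) (0, 77)]
2. ⊥bis P5·P0 via (23.12,36.25): [(0, 41.075) (54, 29.8055) (54, 77) (0, 77)]  |A|=2244.2259
3. ⊥bis P5·P1 via (26.95,63.24): [(54, 48.2353) (54, 77) (2.1439, 77)]  |A|=745.8125
4. ⊥bis P5·P2 via (25.715,60.475): [(54, 48.2353) (54, 77) (2.1439, 77)]  |A|=745.8125
5. ⊥bis P5·P3 via (34.95,57.78): [(35.9391, 58.2537) (54, 66.9033) (54, 77) (2.1439, 77)]  |A|=577.2324
6. ⊥bis P5·P4 via (37.545,36.485): [(35.9391, 58.2537) (54, 66.9033) (54, 77) (2.1439, 77)]  |A|=577.2324
7. canonical 4-gon: [(35.9391, 58.2537) (54, 66.9033) (54, 77) (2.1439, 77)]
8. shoelace: 577.2324

Area of P5's cell: 577.2324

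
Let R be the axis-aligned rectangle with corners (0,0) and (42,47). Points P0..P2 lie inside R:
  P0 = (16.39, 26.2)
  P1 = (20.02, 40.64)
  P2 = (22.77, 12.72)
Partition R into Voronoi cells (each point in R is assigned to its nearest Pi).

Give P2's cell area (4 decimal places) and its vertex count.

Area of P2's cell: 843.0735 (5 vertices)

1. box [0,42]×[0,47]: [(0, 0) (42, 0) (42, 47) (0, 47)]
2. ⊥bis P2·P0 via (19.58,19.46): [(0, 10.1929) (0, 0) (42, 0) (42, 30.0712)]  |A|=845.5472
3. ⊥bis P2·P1 via (21.395,26.68): [(38.3667, 28.3516) (0, 10.1929) (0, 0) (42, 0) (42, 28.7095)]  |A|=843.0735
4. canonical 5-gon: [(38.3667, 28.3516) (0, 10.1929) (0, 0) (42, 0) (42, 28.7095)]
5. shoelace: 843.0735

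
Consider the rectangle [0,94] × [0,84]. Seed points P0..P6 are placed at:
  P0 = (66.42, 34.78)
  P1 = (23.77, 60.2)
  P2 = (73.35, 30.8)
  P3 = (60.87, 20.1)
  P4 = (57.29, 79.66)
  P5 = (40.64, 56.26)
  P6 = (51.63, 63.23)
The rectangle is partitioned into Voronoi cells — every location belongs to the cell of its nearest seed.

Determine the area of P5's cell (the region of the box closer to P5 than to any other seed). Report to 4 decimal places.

Area of P5's cell: 716.2071

1. box [0,94]×[0,84]: [(0, 0) (94, 0) (94, 84) (0, 84)]
2. ⊥bis P5·P0 via (53.53,45.52): [(0, 0) (15.6026, 0) (85.5917, 84) (0, 84)]  |A|=4250.1582
3. ⊥bis P5·P1 via (32.205,58.23): [(19.7749, 5.0075) (85.5917, 84) (38.2236, 84)]  |A|=1870.8609
4. ⊥bis P5·P2 via (56.995,43.53): [(19.7749, 5.0075) (85.5917, 84) (38.2236, 84)]  |A|=1870.8609
5. ⊥bis P5·P3 via (50.755,38.18): [(24.0304, 23.2287) (44.4973, 34.6791) (85.5917, 84) (38.2236, 84)]  |A|=1708.7594
6. ⊥bis P5·P4 via (48.965,67.96): [(36.5419, 76.7995) (24.0304, 23.2287) (44.4973, 34.6791) (63.569, 57.5687)]  |A|=969.2846
7. ⊥bis P5·P6 via (46.135,59.745): [(36.2127, 75.39) (24.0304, 23.2287) (44.4973, 34.6791) (54.4536, 46.6285)]  |A|=716.2071
8. canonical 4-gon: [(36.2127, 75.39) (24.0304, 23.2287) (44.4973, 34.6791) (54.4536, 46.6285)]
9. shoelace: 716.2071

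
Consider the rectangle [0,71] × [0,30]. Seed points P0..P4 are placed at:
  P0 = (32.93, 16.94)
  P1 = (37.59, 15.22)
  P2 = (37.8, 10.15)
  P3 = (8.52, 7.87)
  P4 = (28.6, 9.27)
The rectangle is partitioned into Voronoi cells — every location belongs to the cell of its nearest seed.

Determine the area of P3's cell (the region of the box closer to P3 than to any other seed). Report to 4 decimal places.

Area of P3's cell: 529.6245

1. box [0,71]×[0,30]: [(0, 0) (71, 0) (71, 30) (0, 30)]
2. ⊥bis P3·P0 via (20.725,12.405): [(0, 0) (25.3343, 0) (14.1872, 30) (0, 30)]  |A|=592.8234
3. ⊥bis P3·P1 via (23.055,11.545): [(0, 0) (25.3343, 0) (14.1872, 30) (0, 30)]  |A|=592.8234
4. ⊥bis P3·P2 via (23.16,9.01): [(0, 0) (23.8616, 0) (23.4711, 5.0143) (14.1872, 30) (0, 30)]  |A|=589.131
5. ⊥bis P3·P4 via (18.56,8.57): [(0, 0) (19.1575, 0) (17.7308, 20.4633) (14.1872, 30) (0, 30)]  |A|=529.6245
6. canonical 5-gon: [(0, 0) (19.1575, 0) (17.7308, 20.4633) (14.1872, 30) (0, 30)]
7. shoelace: 529.6245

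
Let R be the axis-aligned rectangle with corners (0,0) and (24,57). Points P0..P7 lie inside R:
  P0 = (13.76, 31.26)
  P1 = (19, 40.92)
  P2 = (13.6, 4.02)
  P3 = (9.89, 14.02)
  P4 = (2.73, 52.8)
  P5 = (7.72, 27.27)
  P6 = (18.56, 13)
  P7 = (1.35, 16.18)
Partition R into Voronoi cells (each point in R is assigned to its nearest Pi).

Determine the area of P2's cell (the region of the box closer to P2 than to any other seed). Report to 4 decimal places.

1. box [0,24]×[0,57]: [(0, 0) (24, 0) (24, 57) (0, 57)]
2. ⊥bis P2·P0 via (13.68,17.64): [(0, 17.7204) (0, 0) (24, 0) (24, 17.5794)]  |A|=423.5968
3. ⊥bis P2·P1 via (16.3,22.47): [(0, 17.7204) (0, 0) (24, 0) (24, 17.5794)]  |A|=423.5968
4. ⊥bis P2·P3 via (11.745,9.02): [(0, 4.6626) (0, 0) (24, 0) (24, 13.5666)]  |A|=218.7505
5. ⊥bis P2·P4 via (8.165,28.41): [(0, 4.6626) (0, 0) (24, 0) (24, 13.5666)]  |A|=218.7505
6. ⊥bis P2·P5 via (10.66,15.645): [(0, 4.6626) (0, 0) (24, 0) (24, 13.5666)]  |A|=218.7505
7. ⊥bis P2·P6 via (16.08,8.51): [(13.7858, 9.7772) (0, 4.6626) (0, 0) (24, 0) (24, 4.1355)]  |A|=170.585
8. ⊥bis P2·P7 via (7.475,10.1): [(13.7858, 9.7772) (3.2887, 5.8827) (0, 2.5697) (0, 0) (24, 0) (24, 4.1355)]  |A|=167.1435
9. canonical 6-gon: [(13.7858, 9.7772) (3.2887, 5.8827) (0, 2.5697) (0, 0) (24, 0) (24, 4.1355)]
10. shoelace: 167.1435

Area of P2's cell: 167.1435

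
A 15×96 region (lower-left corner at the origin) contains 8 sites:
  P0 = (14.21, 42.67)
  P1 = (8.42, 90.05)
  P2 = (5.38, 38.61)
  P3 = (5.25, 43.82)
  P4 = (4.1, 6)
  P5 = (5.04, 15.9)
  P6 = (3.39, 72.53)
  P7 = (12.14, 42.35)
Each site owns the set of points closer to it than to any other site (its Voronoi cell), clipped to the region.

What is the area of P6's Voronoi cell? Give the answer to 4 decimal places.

Area of P6's cell: 335.1531

1. box [0,15]×[0,96]: [(0, 0) (15, 0) (15, 96) (0, 96)]
2. ⊥bis P6·P0 via (8.8,57.6): [(0, 54.4113) (15, 59.8466) (15, 96) (0, 96)]  |A|=583.066
3. ⊥bis P6·P1 via (5.905,81.29): [(0, 82.9853) (0, 54.4113) (15, 59.8466) (15, 78.6788)]  |A|=355.5471
4. ⊥bis P6·P2 via (4.385,55.57): [(0, 82.9853) (0, 55.3127) (2.9685, 55.4869) (15, 59.8466) (15, 78.6788)]  |A|=354.2091
5. ⊥bis P6·P3 via (4.32,58.175): [(0, 82.9853) (0, 57.8951) (11.7077, 58.6536) (15, 59.8466) (15, 78.6788)]  |A|=335.1531
6. ⊥bis P6·P4 via (3.745,39.265): [(0, 82.9853) (0, 57.8951) (11.7077, 58.6536) (15, 59.8466) (15, 78.6788)]  |A|=335.1531
7. ⊥bis P6·P5 via (4.215,44.215): [(0, 82.9853) (0, 57.8951) (11.7077, 58.6536) (15, 59.8466) (15, 78.6788)]  |A|=335.1531
8. ⊥bis P6·P7 via (7.765,57.44): [(0, 82.9853) (0, 57.8951) (11.7077, 58.6536) (15, 59.8466) (15, 78.6788)]  |A|=335.1531
9. canonical 5-gon: [(0, 82.9853) (0, 57.8951) (11.7077, 58.6536) (15, 59.8466) (15, 78.6788)]
10. shoelace: 335.1531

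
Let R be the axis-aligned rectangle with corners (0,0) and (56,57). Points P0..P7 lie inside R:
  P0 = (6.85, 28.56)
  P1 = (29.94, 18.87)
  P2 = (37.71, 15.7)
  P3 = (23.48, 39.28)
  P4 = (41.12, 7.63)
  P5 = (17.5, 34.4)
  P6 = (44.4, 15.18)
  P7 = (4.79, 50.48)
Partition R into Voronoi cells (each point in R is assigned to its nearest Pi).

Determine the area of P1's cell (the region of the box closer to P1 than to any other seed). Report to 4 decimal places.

Area of P1's cell: 513.8130

1. box [0,56]×[0,57]: [(0, 0) (56, 0) (56, 57) (0, 57)]
2. ⊥bis P1·P0 via (18.395,23.715): [(8.4427, 0) (56, 0) (56, 57) (32.3635, 57)]  |A|=2029.0242
3. ⊥bis P1·P2 via (33.825,17.285): [(8.4427, 0) (26.7731, 0) (50.0279, 57) (32.3635, 57)]  |A|=1025.8521
4. ⊥bis P1·P3 via (26.71,29.075): [(19.7153, 26.8611) (8.4427, 0) (26.7731, 0) (40.4033, 33.4091)]  |A|=547.1451
5. ⊥bis P1·P4 via (35.53,13.25): [(19.7153, 26.8611) (8.4427, 0) (22.2089, 0) (29.8901, 7.6402) (40.4033, 33.4091)]  |A|=529.7094
6. ⊥bis P1·P5 via (23.72,26.635): [(26.8027, 29.1043) (17.5444, 21.6882) (8.4427, 0) (22.2089, 0) (29.8901, 7.6402) (40.4033, 33.4091)]  |A|=513.813
7. ⊥bis P1·P6 via (37.17,17.025): [(26.8027, 29.1043) (17.5444, 21.6882) (8.4427, 0) (22.2089, 0) (29.8901, 7.6402) (40.4033, 33.4091)]  |A|=513.813
8. ⊥bis P1·P7 via (17.365,34.675): [(26.8027, 29.1043) (17.5444, 21.6882) (8.4427, 0) (22.2089, 0) (29.8901, 7.6402) (40.4033, 33.4091)]  |A|=513.813
9. canonical 6-gon: [(26.8027, 29.1043) (17.5444, 21.6882) (8.4427, 0) (22.2089, 0) (29.8901, 7.6402) (40.4033, 33.4091)]
10. shoelace: 513.813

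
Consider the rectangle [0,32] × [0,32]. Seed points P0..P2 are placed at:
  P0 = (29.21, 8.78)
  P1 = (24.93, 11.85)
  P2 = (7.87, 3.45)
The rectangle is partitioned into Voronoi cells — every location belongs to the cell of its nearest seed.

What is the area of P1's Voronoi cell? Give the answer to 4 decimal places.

Area of P1's cell: 524.9107

1. box [0,32]×[0,32]: [(0, 0) (32, 0) (32, 32) (0, 32)]
2. ⊥bis P1·P0 via (27.07,10.315): [(0, 0) (19.6712, 0) (32, 17.1881) (32, 32) (0, 32)]  |A|=918.0453
3. ⊥bis P1·P2 via (16.4,7.65): [(19.965, 0.4097) (32, 17.1881) (32, 32) (4.4106, 32)]  |A|=524.9107
4. canonical 4-gon: [(19.965, 0.4097) (32, 17.1881) (32, 32) (4.4106, 32)]
5. shoelace: 524.9107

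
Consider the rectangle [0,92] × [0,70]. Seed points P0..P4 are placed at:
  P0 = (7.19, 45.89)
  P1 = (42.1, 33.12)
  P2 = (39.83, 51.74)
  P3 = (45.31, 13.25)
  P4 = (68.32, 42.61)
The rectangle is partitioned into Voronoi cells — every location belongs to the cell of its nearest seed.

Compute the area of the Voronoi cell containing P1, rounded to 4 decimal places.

1. box [0,92]×[0,70]: [(0, 0) (92, 0) (92, 70) (0, 70)]
2. ⊥bis P1·P0 via (24.645,39.505): [(10.1942, 0) (92, 0) (92, 70) (35.8, 70)]  |A|=4830.2043
3. ⊥bis P1·P2 via (40.965,42.43): [(25.0031, 40.4841) (10.1942, 0) (92, 0) (92, 48.6518)]  |A|=3285.6744
4. ⊥bis P1·P3 via (43.705,23.185): [(25.0031, 40.4841) (17.1032, 18.8875) (92, 30.9871) (92, 48.6518)]  |A|=1352.7051
5. ⊥bis P1·P4 via (55.21,37.865): [(53.0256, 43.9003) (25.0031, 40.4841) (17.1032, 18.8875) (59.5942, 25.7519)]  |A|=697.218
6. canonical 4-gon: [(53.0256, 43.9003) (25.0031, 40.4841) (17.1032, 18.8875) (59.5942, 25.7519)]
7. shoelace: 697.218

Area of P1's cell: 697.2180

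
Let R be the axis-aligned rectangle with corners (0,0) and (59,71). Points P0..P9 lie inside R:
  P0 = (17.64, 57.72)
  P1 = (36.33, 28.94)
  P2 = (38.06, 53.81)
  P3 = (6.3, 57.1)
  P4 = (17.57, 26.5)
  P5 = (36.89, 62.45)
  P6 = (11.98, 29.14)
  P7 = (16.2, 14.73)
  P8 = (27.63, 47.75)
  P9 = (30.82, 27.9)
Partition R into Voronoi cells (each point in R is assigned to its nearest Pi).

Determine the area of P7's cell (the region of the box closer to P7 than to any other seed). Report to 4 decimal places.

Area of P7's cell: 671.6906

1. box [0,59]×[0,71]: [(0, 0) (59, 0) (59, 71) (0, 71)]
2. ⊥bis P7·P0 via (16.92,36.225): [(0, 36.7918) (0, 0) (59, 0) (59, 34.8155)]  |A|=2112.4135
3. ⊥bis P7·P1 via (26.265,21.835): [(16.0872, 36.2529) (0, 36.7918) (0, 0) (41.6786, 0)]  |A|=1051.4235
4. ⊥bis P7·P2 via (27.13,34.27): [(16.0872, 36.2529) (0, 36.7918) (0, 0) (41.6786, 0)]  |A|=1051.4235
5. ⊥bis P7·P3 via (11.25,35.915): [(16.0872, 36.2529) (13.1213, 36.3522) (0, 33.2864) (0, 0) (41.6786, 0)]  |A|=1028.4259
6. ⊥bis P7·P4 via (16.885,20.615): [(28.043, 19.3162) (0, 22.5804) (0, 0) (41.6786, 0)]  |A|=719.1476
7. ⊥bis P7·P5 via (26.545,38.59): [(28.043, 19.3162) (0, 22.5804) (0, 0) (41.6786, 0)]  |A|=719.1476
8. ⊥bis P7·P6 via (14.09,21.935): [(28.043, 19.3162) (11.6595, 21.2232) (0, 17.8087) (0, 0) (41.6786, 0)]  |A|=691.3299
9. ⊥bis P7·P8 via (21.915,31.24): [(28.043, 19.3162) (11.6595, 21.2232) (0, 17.8087) (0, 0) (41.6786, 0)]  |A|=691.3299
10. ⊥bis P7·P9 via (23.51,21.315): [(37.9394, 5.2969) (24.9905, 19.6715) (11.6595, 21.2232) (0, 17.8087) (0, 0) (41.6786, 0)]  |A|=671.6906
11. canonical 6-gon: [(37.9394, 5.2969) (24.9905, 19.6715) (11.6595, 21.2232) (0, 17.8087) (0, 0) (41.6786, 0)]
12. shoelace: 671.6906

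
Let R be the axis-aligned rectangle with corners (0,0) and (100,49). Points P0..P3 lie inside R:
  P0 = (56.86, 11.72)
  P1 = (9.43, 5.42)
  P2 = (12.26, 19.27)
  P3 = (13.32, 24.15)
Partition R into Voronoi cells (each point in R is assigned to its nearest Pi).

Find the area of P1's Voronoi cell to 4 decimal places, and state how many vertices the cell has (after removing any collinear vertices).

1. box [0,100]×[0,49]: [(0, 0) (100, 0) (100, 49) (0, 49)]
2. ⊥bis P1·P0 via (33.145,8.57): [(0, 0) (34.2833, 0) (27.7748, 49) (0, 49)]  |A|=1520.424
3. ⊥bis P1·P2 via (10.845,12.345): [(0, 14.561) (0, 0) (34.2833, 0) (33.2517, 7.7666)]  |A|=375.2211
4. ⊥bis P1·P3 via (11.375,14.785): [(0, 14.561) (0, 0) (34.2833, 0) (33.2517, 7.7666)]  |A|=375.2211
5. canonical 4-gon: [(0, 14.561) (0, 0) (34.2833, 0) (33.2517, 7.7666)]
6. shoelace: 375.2211

Area of P1's cell: 375.2211 (4 vertices)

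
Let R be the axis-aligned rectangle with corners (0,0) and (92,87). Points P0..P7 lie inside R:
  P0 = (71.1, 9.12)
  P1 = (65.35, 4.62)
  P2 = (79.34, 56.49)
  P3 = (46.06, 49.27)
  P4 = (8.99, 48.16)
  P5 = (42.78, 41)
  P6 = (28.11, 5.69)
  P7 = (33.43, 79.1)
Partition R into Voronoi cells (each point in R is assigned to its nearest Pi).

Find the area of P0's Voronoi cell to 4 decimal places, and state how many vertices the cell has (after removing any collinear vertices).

1. box [0,92]×[0,87]: [(0, 0) (92, 0) (92, 87) (0, 87)]
2. ⊥bis P0·P1 via (68.225,6.87): [(73.6015, 0) (92, 0) (92, 87) (5.5146, 87)]  |A|=4562.4502
3. ⊥bis P0·P2 via (75.22,32.805): [(43.6272, 38.3006) (73.6015, 0) (92, 0) (92, 29.8861)]  |A|=1075.1743
4. ⊥bis P0·P3 via (58.58,29.195): [(66.735, 34.281) (53.3204, 25.9148) (73.6015, 0) (92, 0) (92, 29.8861)]  |A|=951.5514
5. ⊥bis P0·P4 via (40.045,28.64): [(66.735, 34.281) (53.3204, 25.9148) (73.6015, 0) (92, 0) (92, 29.8861)]  |A|=951.5514
6. ⊥bis P0·P5 via (56.94,25.06): [(67.2243, 34.1959) (55.1994, 23.5138) (73.6015, 0) (92, 0) (92, 29.8861)]  |A|=924.4621
7. ⊥bis P0·P6 via (49.605,7.405): [(67.2243, 34.1959) (55.1994, 23.5138) (73.6015, 0) (92, 0) (92, 29.8861)]  |A|=924.4621
8. ⊥bis P0·P7 via (52.265,44.11): [(67.2243, 34.1959) (55.1994, 23.5138) (73.6015, 0) (92, 0) (92, 29.8861)]  |A|=924.4621
9. canonical 5-gon: [(67.2243, 34.1959) (55.1994, 23.5138) (73.6015, 0) (92, 0) (92, 29.8861)]
10. shoelace: 924.4621

Area of P0's cell: 924.4621 (5 vertices)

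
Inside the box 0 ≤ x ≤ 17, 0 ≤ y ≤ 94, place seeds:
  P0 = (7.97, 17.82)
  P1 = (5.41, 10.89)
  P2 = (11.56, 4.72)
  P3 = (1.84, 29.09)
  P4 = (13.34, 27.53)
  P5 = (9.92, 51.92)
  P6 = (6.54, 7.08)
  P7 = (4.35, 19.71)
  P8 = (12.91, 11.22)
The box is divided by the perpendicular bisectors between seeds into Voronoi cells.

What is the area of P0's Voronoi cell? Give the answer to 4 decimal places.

1. box [0,17]×[0,94]: [(0, 0) (17, 0) (17, 94) (0, 94)]
2. ⊥bis P0·P1 via (6.69,14.355): [(0, 16.8263) (17, 10.5464) (17, 94) (0, 94)]  |A|=1365.3317
3. ⊥bis P0·P2 via (9.765,11.27): [(0, 16.8263) (12.7941, 12.1001) (17, 13.2527) (17, 94) (0, 94)]  |A|=1359.6404
4. ⊥bis P0·P3 via (4.905,23.455): [(0, 20.7871) (0, 16.8263) (12.7941, 12.1001) (17, 13.2527) (17, 30.0337)]  |A|=193.6172
5. ⊥bis P0·P4 via (10.655,22.675): [(7.0928, 24.645) (0, 20.7871) (0, 16.8263) (12.7941, 12.1001) (17, 13.2527) (17, 19.166)]  |A|=139.7828
6. ⊥bis P0·P5 via (8.945,34.87): [(7.0928, 24.645) (0, 20.7871) (0, 16.8263) (12.7941, 12.1001) (17, 13.2527) (17, 19.166)]  |A|=139.7828
7. ⊥bis P0·P6 via (7.255,12.45): [(7.0928, 24.645) (0, 20.7871) (0, 16.8263) (12.7941, 12.1001) (17, 13.2527) (17, 19.166)]  |A|=139.7828
8. ⊥bis P0·P7 via (6.16,18.765): [(8.7511, 23.7279) (4.3155, 15.2322) (12.7941, 12.1001) (17, 13.2527) (17, 19.166)]  |A|=94.1339
9. ⊥bis P0·P8 via (10.44,14.52): [(16.7971, 19.2782) (8.7511, 23.7279) (4.3155, 15.2322) (9.0532, 13.482)]  |A|=64.5537
10. canonical 4-gon: [(16.7971, 19.2782) (8.7511, 23.7279) (4.3155, 15.2322) (9.0532, 13.482)]
11. shoelace: 64.5537

Area of P0's cell: 64.5537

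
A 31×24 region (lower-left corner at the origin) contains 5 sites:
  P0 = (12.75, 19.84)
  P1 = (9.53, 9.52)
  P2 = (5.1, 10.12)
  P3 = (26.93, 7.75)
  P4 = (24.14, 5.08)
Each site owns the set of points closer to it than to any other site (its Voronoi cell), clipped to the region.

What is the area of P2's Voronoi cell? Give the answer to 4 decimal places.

Area of P2's cell: 135.9021

1. box [0,31]×[0,24]: [(0, 0) (31, 0) (31, 24) (0, 24)]
2. ⊥bis P2·P0 via (8.925,14.98): [(0, 22.0043) (0, 0) (27.9584, 0)]  |A|=307.6027
3. ⊥bis P2·P1 via (7.315,9.82): [(8.1016, 15.628) (0, 22.0043) (0, 0) (5.985, 0)]  |A|=135.9021
4. ⊥bis P2·P3 via (16.015,8.935): [(8.1016, 15.628) (0, 22.0043) (0, 0) (5.985, 0)]  |A|=135.9021
5. ⊥bis P2·P4 via (14.62,7.6): [(8.1016, 15.628) (0, 22.0043) (0, 0) (5.985, 0)]  |A|=135.9021
6. canonical 4-gon: [(8.1016, 15.628) (0, 22.0043) (0, 0) (5.985, 0)]
7. shoelace: 135.9021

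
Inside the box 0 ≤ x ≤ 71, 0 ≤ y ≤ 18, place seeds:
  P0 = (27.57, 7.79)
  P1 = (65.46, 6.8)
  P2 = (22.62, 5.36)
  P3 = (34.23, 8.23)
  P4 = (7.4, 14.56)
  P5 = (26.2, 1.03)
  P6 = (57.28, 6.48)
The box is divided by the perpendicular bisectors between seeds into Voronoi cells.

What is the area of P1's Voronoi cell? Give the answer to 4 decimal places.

Area of P1's cell: 175.0018

1. box [0,71]×[0,18]: [(0, 0) (71, 0) (71, 18) (0, 18)]
2. ⊥bis P1·P0 via (46.515,7.295): [(46.3244, 0) (71, 0) (71, 18) (46.7947, 18)]  |A|=439.9281
3. ⊥bis P1·P2 via (44.04,6.08): [(46.3244, 0) (71, 0) (71, 18) (46.7947, 18)]  |A|=439.9281
4. ⊥bis P1·P3 via (49.845,7.515): [(49.5009, 0) (71, 0) (71, 18) (50.3251, 18)]  |A|=379.5661
5. ⊥bis P1·P4 via (36.43,10.68): [(49.5009, 0) (71, 0) (71, 18) (50.3251, 18)]  |A|=379.5661
6. ⊥bis P1·P5 via (45.83,3.915): [(49.5009, 0) (71, 0) (71, 18) (50.3251, 18)]  |A|=379.5661
7. ⊥bis P1·P6 via (61.37,6.64): [(61.6298, 0) (71, 0) (71, 18) (60.9256, 18)]  |A|=175.0018
8. canonical 4-gon: [(61.6298, 0) (71, 0) (71, 18) (60.9256, 18)]
9. shoelace: 175.0018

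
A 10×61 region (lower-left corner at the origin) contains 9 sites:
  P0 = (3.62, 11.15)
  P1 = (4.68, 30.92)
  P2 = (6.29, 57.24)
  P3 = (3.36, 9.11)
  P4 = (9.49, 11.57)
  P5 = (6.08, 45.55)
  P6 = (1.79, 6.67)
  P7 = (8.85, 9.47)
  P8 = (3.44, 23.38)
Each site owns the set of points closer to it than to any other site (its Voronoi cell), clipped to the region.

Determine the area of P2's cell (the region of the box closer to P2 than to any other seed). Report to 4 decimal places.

Area of P2's cell: 95.8371

1. box [0,10]×[0,61]: [(0, 0) (10, 0) (10, 61) (0, 61)]
2. ⊥bis P2·P0 via (4.955,34.195): [(0, 34.482) (10, 33.9027) (10, 61) (0, 61)]  |A|=268.0761
3. ⊥bis P2·P1 via (5.485,44.08): [(0, 44.4155) (10, 43.8038) (10, 61) (0, 61)]  |A|=168.9033
4. ⊥bis P2·P3 via (4.825,33.175): [(0, 44.4155) (10, 43.8038) (10, 61) (0, 61)]  |A|=168.9033
5. ⊥bis P2·P4 via (7.89,34.405): [(0, 44.4155) (10, 43.8038) (10, 61) (0, 61)]  |A|=168.9033
6. ⊥bis P2·P5 via (6.185,51.395): [(0, 51.5061) (10, 51.3265) (10, 61) (0, 61)]  |A|=95.8371
7. ⊥bis P2·P6 via (4.04,31.955): [(0, 51.5061) (10, 51.3265) (10, 61) (0, 61)]  |A|=95.8371
8. ⊥bis P2·P7 via (7.57,33.355): [(0, 51.5061) (10, 51.3265) (10, 61) (0, 61)]  |A|=95.8371
9. ⊥bis P2·P8 via (4.865,40.31): [(0, 51.5061) (10, 51.3265) (10, 61) (0, 61)]  |A|=95.8371
10. canonical 4-gon: [(0, 51.5061) (10, 51.3265) (10, 61) (0, 61)]
11. shoelace: 95.8371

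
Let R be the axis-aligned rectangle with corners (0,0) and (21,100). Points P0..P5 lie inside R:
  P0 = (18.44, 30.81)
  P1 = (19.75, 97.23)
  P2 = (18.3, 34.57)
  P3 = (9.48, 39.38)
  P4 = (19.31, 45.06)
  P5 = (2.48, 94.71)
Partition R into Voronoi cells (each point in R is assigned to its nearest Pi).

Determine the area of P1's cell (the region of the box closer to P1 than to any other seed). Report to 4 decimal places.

Area of P1's cell: 241.3656

1. box [0,21]×[0,100]: [(0, 0) (21, 0) (21, 100) (0, 100)]
2. ⊥bis P1·P0 via (19.095,64.02): [(0, 64.3966) (21, 63.9824) (21, 100) (0, 100)]  |A|=752.0201
3. ⊥bis P1·P2 via (19.025,65.9): [(0, 66.3403) (21, 65.8543) (21, 100) (0, 100)]  |A|=711.9572
4. ⊥bis P1·P3 via (14.615,68.305): [(0, 70.8996) (21, 67.1715) (21, 100) (0, 100)]  |A|=650.2539
5. ⊥bis P1·P4 via (19.53,71.145): [(0, 71.3097) (21, 71.1326) (21, 100) (0, 100)]  |A|=604.3557
6. ⊥bis P1·P5 via (11.115,95.97): [(14.7315, 71.1855) (21, 71.1326) (21, 100) (10.527, 100)]  |A|=241.3656
7. canonical 4-gon: [(14.7315, 71.1855) (21, 71.1326) (21, 100) (10.527, 100)]
8. shoelace: 241.3656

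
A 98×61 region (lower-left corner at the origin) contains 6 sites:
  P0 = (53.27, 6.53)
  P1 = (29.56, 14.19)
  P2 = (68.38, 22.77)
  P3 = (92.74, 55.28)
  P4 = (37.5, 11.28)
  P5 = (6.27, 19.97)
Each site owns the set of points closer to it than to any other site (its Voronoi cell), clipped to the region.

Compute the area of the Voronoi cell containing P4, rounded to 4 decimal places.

Area of P4's cell: 422.1815

1. box [0,98]×[0,61]: [(0, 0) (98, 0) (98, 61) (0, 61)]
2. ⊥bis P4·P0 via (45.385,8.905): [(0, 0) (42.7028, 0) (61.0763, 61) (0, 61)]  |A|=3165.2606
3. ⊥bis P4·P1 via (33.53,12.735): [(28.8626, 0) (42.7028, 0) (61.0763, 61) (51.2191, 61)]  |A|=722.7687
4. ⊥bis P4·P2 via (52.94,17.025): [(43.9537, 41.1762) (28.8626, 0) (42.7028, 0) (50.1165, 24.6134)]  |A|=422.1815
5. ⊥bis P4·P3 via (65.12,33.28): [(43.9537, 41.1762) (28.8626, 0) (42.7028, 0) (50.1165, 24.6134)]  |A|=422.1815
6. ⊥bis P4·P5 via (21.885,15.625): [(43.9537, 41.1762) (28.8626, 0) (42.7028, 0) (50.1165, 24.6134)]  |A|=422.1815
7. canonical 4-gon: [(43.9537, 41.1762) (28.8626, 0) (42.7028, 0) (50.1165, 24.6134)]
8. shoelace: 422.1815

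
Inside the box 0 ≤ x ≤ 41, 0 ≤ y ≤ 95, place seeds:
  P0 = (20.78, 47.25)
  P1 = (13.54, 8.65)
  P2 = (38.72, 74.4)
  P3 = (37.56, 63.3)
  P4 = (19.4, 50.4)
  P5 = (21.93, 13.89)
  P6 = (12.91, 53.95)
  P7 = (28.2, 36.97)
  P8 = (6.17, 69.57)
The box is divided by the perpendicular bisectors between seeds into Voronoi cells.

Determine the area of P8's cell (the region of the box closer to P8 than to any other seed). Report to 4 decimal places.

1. box [0,41]×[0,95]: [(0, 0) (41, 0) (41, 95) (0, 95)]
2. ⊥bis P8·P0 via (13.475,58.41): [(0, 49.5897) (41, 76.427) (41, 95) (0, 95)]  |A|=1311.6575
3. ⊥bis P8·P1 via (9.855,39.11): [(0, 49.5897) (41, 76.427) (41, 95) (0, 95)]  |A|=1311.6575
4. ⊥bis P8·P2 via (22.445,71.985): [(0, 49.5897) (23.4869, 64.9635) (19.0299, 95) (0, 95)]  |A|=819.0694
5. ⊥bis P8·P3 via (21.865,66.435): [(0, 49.5897) (21.2829, 63.5208) (22.6703, 70.4667) (19.0299, 95) (0, 95)]  |A|=812.4159
6. ⊥bis P8·P4 via (12.785,59.985): [(0, 51.1615) (21.8225, 66.2221) (22.6703, 70.4667) (19.0299, 95) (0, 95)]  |A|=770.2773
7. ⊥bis P8·P5 via (14.05,41.73): [(0, 51.1615) (21.8225, 66.2221) (22.6703, 70.4667) (19.0299, 95) (0, 95)]  |A|=770.2773
8. ⊥bis P8·P6 via (9.54,61.76): [(0, 57.6435) (22.0056, 67.1389) (22.6703, 70.4667) (19.0299, 95) (0, 95)]  |A|=690.3337
9. ⊥bis P8·P7 via (17.185,53.27): [(0, 57.6435) (22.0056, 67.1389) (22.6703, 70.4667) (19.0299, 95) (0, 95)]  |A|=690.3337
10. canonical 5-gon: [(0, 57.6435) (22.0056, 67.1389) (22.6703, 70.4667) (19.0299, 95) (0, 95)]
11. shoelace: 690.3337

Area of P8's cell: 690.3337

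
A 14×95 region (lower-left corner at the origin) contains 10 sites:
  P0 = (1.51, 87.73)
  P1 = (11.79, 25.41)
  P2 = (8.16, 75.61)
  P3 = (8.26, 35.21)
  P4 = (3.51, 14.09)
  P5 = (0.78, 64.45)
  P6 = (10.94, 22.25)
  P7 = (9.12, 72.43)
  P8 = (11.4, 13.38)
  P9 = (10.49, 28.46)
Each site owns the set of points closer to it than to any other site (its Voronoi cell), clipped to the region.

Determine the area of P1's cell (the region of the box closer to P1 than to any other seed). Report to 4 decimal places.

1. box [0,14]×[0,95]: [(0, 0) (14, 0) (14, 95) (0, 95)]
2. ⊥bis P1·P0 via (6.65,56.57): [(0, 55.473) (0, 0) (14, 0) (14, 57.7824)]  |A|=792.7883
3. ⊥bis P1·P2 via (9.975,50.51): [(0, 49.7887) (0, 0) (14, 0) (14, 50.8011)]  |A|=704.1283
4. ⊥bis P1·P3 via (10.025,30.31): [(0, 26.699) (0, 0) (14, 0) (14, 31.7418)]  |A|=409.0854
5. ⊥bis P1·P4 via (7.65,19.75): [(0, 26.699) (0, 25.3456) (14, 15.1053) (14, 31.7418)]  |A|=125.9292
6. ⊥bis P1·P5 via (6.285,44.93): [(0, 26.699) (0, 25.3456) (14, 15.1053) (14, 31.7418)]  |A|=125.9292
7. ⊥bis P1·P6 via (11.365,23.83): [(0.2989, 26.8066) (14, 23.1212) (14, 31.7418)]  |A|=59.0557
8. ⊥bis P1·P7 via (10.455,48.92): [(0.2989, 26.8066) (14, 23.1212) (14, 31.7418)]  |A|=59.0557
9. ⊥bis P1·P8 via (11.595,19.395): [(0.2989, 26.8066) (14, 23.1212) (14, 31.7418)]  |A|=59.0557
10. ⊥bis P1·P9 via (11.14,26.935): [(6.7608, 25.0685) (14, 23.1212) (14, 28.154)]  |A|=18.2167
11. canonical 3-gon: [(6.7608, 25.0685) (14, 23.1212) (14, 28.154)]
12. shoelace: 18.2167

Area of P1's cell: 18.2167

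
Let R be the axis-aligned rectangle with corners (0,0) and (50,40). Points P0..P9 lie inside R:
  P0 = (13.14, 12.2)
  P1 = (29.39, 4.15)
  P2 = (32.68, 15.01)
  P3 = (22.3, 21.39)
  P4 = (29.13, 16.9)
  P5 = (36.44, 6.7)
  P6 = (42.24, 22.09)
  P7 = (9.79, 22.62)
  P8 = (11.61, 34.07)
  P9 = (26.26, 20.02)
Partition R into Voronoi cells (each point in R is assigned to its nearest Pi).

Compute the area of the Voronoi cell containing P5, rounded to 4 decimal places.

1. box [0,50]×[0,40]: [(0, 0) (50, 0) (50, 40) (0, 40)]
2. ⊥bis P5·P0 via (24.79,9.45): [(22.5593, 0) (50, 0) (50, 40) (32.0014, 40)]  |A|=908.7863
3. ⊥bis P5·P1 via (32.915,5.425): [(27.4236, 20.607) (34.8772, 0) (50, 0) (50, 40) (32.0014, 40)]  |A|=781.8684
4. ⊥bis P5·P2 via (34.56,10.855): [(31.4585, 9.4517) (34.8772, 0) (50, 0) (50, 17.8411)]  |A|=236.8678
5. ⊥bis P5·P3 via (29.37,14.045): [(31.4585, 9.4517) (34.8772, 0) (50, 0) (50, 17.8411)]  |A|=236.8678
6. ⊥bis P5·P4 via (32.785,11.8): [(31.4585, 9.4517) (34.8772, 0) (50, 0) (50, 17.8411)]  |A|=236.8678
7. ⊥bis P5·P6 via (39.34,14.395): [(41.0006, 13.7692) (31.4585, 9.4517) (34.8772, 0) (50, 0) (50, 10.3776)]  |A|=203.2843
8. ⊥bis P5·P7 via (23.115,14.66): [(41.0006, 13.7692) (31.4585, 9.4517) (34.8772, 0) (50, 0) (50, 10.3776)]  |A|=203.2843
9. ⊥bis P5·P8 via (24.025,20.385): [(41.0006, 13.7692) (31.4585, 9.4517) (34.8772, 0) (50, 0) (50, 10.3776)]  |A|=203.2843
10. ⊥bis P5·P9 via (31.35,13.36): [(41.0006, 13.7692) (31.4585, 9.4517) (34.8772, 0) (50, 0) (50, 10.3776)]  |A|=203.2843
11. canonical 5-gon: [(41.0006, 13.7692) (31.4585, 9.4517) (34.8772, 0) (50, 0) (50, 10.3776)]
12. shoelace: 203.2843

Area of P5's cell: 203.2843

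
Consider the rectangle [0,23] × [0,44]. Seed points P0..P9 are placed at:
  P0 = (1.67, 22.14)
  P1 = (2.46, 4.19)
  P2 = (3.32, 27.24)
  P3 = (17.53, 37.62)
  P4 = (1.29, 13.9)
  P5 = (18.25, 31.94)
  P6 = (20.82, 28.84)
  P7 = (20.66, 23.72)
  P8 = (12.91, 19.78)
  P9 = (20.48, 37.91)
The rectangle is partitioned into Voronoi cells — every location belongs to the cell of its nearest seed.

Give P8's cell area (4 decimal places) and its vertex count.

Area of P8's cell: 223.5408 (7 vertices)

1. box [0,23]×[0,44]: [(0, 0) (23, 0) (23, 44) (0, 44)]
2. ⊥bis P8·P0 via (7.29,20.96): [(2.8891, 0) (23, 0) (23, 44) (12.1276, 44)]  |A|=681.632
3. ⊥bis P8·P1 via (7.685,11.985): [(5.6868, 13.3244) (23, 1.7193) (23, 44) (12.1276, 44)]  |A|=532.7659
4. ⊥bis P8·P2 via (8.115,23.51): [(7.7183, 23.0001) (5.6868, 13.3244) (23, 1.7193) (23, 42.645)]  |A|=408.2528
5. ⊥bis P8·P3 via (15.22,28.7): [(12.6666, 29.3612) (7.7183, 23.0001) (5.6868, 13.3244) (23, 1.7193) (23, 26.6852)]  |A|=325.7937
6. ⊥bis P8·P4 via (7.1,16.84): [(12.6666, 29.3612) (7.7183, 23.0001) (6.6229, 17.7828) (10.5175, 10.0864) (23, 1.7193) (23, 26.6852)]  |A|=313.5094
7. ⊥bis P8·P5 via (15.58,25.86): [(11.3784, 27.7051) (7.7183, 23.0001) (6.6229, 17.7828) (10.5175, 10.0864) (23, 1.7193) (23, 22.6015)]  |A|=279.4996
8. ⊥bis P8·P6 via (16.865,24.31): [(14.5934, 26.2933) (11.3784, 27.7051) (7.7183, 23.0001) (6.6229, 17.7828) (10.5175, 10.0864) (23, 1.7193) (23, 18.9537)]  |A|=264.1667
9. ⊥bis P8·P7 via (16.785,21.75): [(14.4413, 26.36) (11.3784, 27.7051) (7.7183, 23.0001) (6.6229, 17.7828) (10.5175, 10.0864) (23, 1.7193) (23, 9.5251)]  |A|=223.5408
10. ⊥bis P8·P9 via (16.695,28.845): [(14.4413, 26.36) (11.3784, 27.7051) (7.7183, 23.0001) (6.6229, 17.7828) (10.5175, 10.0864) (23, 1.7193) (23, 9.5251)]  |A|=223.5408
11. canonical 7-gon: [(14.4413, 26.36) (11.3784, 27.7051) (7.7183, 23.0001) (6.6229, 17.7828) (10.5175, 10.0864) (23, 1.7193) (23, 9.5251)]
12. shoelace: 223.5408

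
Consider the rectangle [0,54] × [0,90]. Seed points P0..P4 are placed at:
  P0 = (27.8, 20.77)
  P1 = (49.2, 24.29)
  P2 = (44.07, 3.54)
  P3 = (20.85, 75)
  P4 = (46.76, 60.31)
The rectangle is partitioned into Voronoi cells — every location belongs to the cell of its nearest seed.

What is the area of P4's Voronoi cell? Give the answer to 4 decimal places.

1. box [0,54]×[0,90]: [(0, 0) (54, 0) (54, 90) (0, 90)]
2. ⊥bis P4·P0 via (37.28,40.54): [(0, 58.4163) (54, 32.5225) (54, 90) (0, 90)]  |A|=2404.652
3. ⊥bis P4·P1 via (47.98,42.3): [(0, 58.4163) (35.3884, 41.447) (54, 42.7078) (54, 90) (0, 90)]  |A|=2309.8699
4. ⊥bis P4·P2 via (45.415,31.925): [(0, 58.4163) (35.3884, 41.447) (54, 42.7078) (54, 90) (0, 90)]  |A|=2309.8699
5. ⊥bis P4·P3 via (33.805,67.655): [(22.4607, 47.6461) (35.3884, 41.447) (54, 42.7078) (54, 90) (46.4738, 90)]  |A|=971.0005
6. canonical 5-gon: [(22.4607, 47.6461) (35.3884, 41.447) (54, 42.7078) (54, 90) (46.4738, 90)]
7. shoelace: 971.0005

Area of P4's cell: 971.0005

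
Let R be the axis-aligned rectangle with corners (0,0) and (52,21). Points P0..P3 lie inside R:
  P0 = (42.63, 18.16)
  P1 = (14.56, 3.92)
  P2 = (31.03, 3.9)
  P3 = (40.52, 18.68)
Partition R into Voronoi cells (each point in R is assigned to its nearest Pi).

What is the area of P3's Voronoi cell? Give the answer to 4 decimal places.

1. box [0,52]×[0,21]: [(0, 0) (52, 0) (52, 21) (0, 21)]
2. ⊥bis P3·P0 via (41.575,18.42): [(0, 0) (37.0355, 0) (42.2108, 21) (0, 21)]  |A|=832.0862
3. ⊥bis P3·P1 via (27.54,11.3): [(33.9648, 0) (37.0355, 0) (42.2108, 21) (22.0249, 21)]  |A|=244.1943
4. ⊥bis P3·P2 via (35.775,11.29): [(22.8141, 19.612) (39.2655, 9.0488) (42.2108, 21) (22.0249, 21)]  |A|=127.8722
5. canonical 4-gon: [(22.8141, 19.612) (39.2655, 9.0488) (42.2108, 21) (22.0249, 21)]
6. shoelace: 127.8722

Area of P3's cell: 127.8722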